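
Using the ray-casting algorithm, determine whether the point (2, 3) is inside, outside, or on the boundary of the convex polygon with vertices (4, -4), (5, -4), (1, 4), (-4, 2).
The point (2, 3) lies strictly outside the polygon

Cast a horizontal ray to the right from the query point and count how many polygon edges it crosses (each edge strictly once or zero times, handled with the usual half-open convention). 
Parity of crossings → even ⇒ outside.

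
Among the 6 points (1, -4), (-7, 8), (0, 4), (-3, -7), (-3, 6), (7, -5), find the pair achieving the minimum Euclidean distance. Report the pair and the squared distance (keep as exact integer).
Pair = ((0, 4), (-3, 6)); squared distance = 13

Compute all C(6, 2) = 15 pairwise squared distances (x_i − x_j)² + (y_i − y_j)². The minimum is 13, attained by the pair ((0, 4), (-3, 6)).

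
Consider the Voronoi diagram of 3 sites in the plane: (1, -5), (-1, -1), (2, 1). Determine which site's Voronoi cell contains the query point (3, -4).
Nearest site = (1, -5)

The Voronoi cell of site s contains exactly those query points closer to s than to any other site. Compute squared distances from q = (3, -4) to each site:
  (1 − 3)² + (-5 − -4)² = 5
  (-1 − 3)² + (-1 − -4)² = 25
  (2 − 3)² + (1 − -4)² = 26
Minimum is attained by (1, -5), so q lies in its Voronoi cell.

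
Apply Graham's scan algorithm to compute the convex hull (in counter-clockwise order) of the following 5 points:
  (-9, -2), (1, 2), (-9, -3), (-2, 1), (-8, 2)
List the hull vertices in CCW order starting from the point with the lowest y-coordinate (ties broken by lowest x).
Hull (CCW) = [(-9, -3), (1, 2), (-8, 2), (-9, -2)]

Graham scan procedure:
  1. Find the pivot p₀ = point with lowest y (tie → lowest x): (-9, -3).
  2. Sort the remaining points by polar angle around p₀.
  3. Walk through sorted points, maintaining a stack; pop the top while the last three entries make a non-left turn (cross product ≤ 0).
  4. Final stack is the convex hull in CCW order: (-9, -3), (1, 2), (-8, 2), (-9, -2).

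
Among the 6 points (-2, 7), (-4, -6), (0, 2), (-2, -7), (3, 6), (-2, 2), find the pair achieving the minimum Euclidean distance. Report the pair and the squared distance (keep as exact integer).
Pair = ((0, 2), (-2, 2)); squared distance = 4

Compute all C(6, 2) = 15 pairwise squared distances (x_i − x_j)² + (y_i − y_j)². The minimum is 4, attained by the pair ((0, 2), (-2, 2)).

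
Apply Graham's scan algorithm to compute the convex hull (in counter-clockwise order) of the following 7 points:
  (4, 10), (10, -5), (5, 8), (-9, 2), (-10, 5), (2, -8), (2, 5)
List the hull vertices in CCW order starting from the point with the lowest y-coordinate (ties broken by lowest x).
Hull (CCW) = [(2, -8), (10, -5), (5, 8), (4, 10), (-10, 5), (-9, 2)]

Graham scan procedure:
  1. Find the pivot p₀ = point with lowest y (tie → lowest x): (2, -8).
  2. Sort the remaining points by polar angle around p₀.
  3. Walk through sorted points, maintaining a stack; pop the top while the last three entries make a non-left turn (cross product ≤ 0).
  4. Final stack is the convex hull in CCW order: (2, -8), (10, -5), (5, 8), (4, 10), (-10, 5), (-9, 2).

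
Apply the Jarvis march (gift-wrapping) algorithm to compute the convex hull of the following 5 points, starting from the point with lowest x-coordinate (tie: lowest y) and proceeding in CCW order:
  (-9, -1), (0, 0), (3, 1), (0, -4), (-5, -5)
Hull (CCW) = [(-9, -1), (-5, -5), (0, -4), (3, 1)]

Jarvis march: at each step, from the current hull vertex p, select the next vertex q as the point such that every other point lies strictly to the left of (or on) the directed line p → q. (Equivalently: for every other point r, the cross product (q − p) × (r − p) ≥ 0.)
Starting point (lowest x, tie lowest y): (-9, -1). Wrap until returning to start. Resulting hull: (-9, -1), (-5, -5), (0, -4), (3, 1).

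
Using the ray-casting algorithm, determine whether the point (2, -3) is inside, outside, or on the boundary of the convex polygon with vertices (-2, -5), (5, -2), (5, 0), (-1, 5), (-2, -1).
The point (2, -3) lies strictly inside the polygon

Cast a horizontal ray to the right from the query point and count how many polygon edges it crosses (each edge strictly once or zero times, handled with the usual half-open convention). 
Parity of crossings → odd ⇒ inside.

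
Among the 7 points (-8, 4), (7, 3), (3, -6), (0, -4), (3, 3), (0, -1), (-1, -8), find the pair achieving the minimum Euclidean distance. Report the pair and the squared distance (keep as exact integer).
Pair = ((0, -4), (0, -1)); squared distance = 9

Compute all C(7, 2) = 21 pairwise squared distances (x_i − x_j)² + (y_i − y_j)². The minimum is 9, attained by the pair ((0, -4), (0, -1)).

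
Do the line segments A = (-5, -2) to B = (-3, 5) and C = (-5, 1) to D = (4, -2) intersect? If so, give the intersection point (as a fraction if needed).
Yes; intersection at (-97/23, 17/23) (t = 9/23 on AB, s = 2/23 on CD)

Parametrize AB as A + t(B − A) = (-5 + 2 t, -2 + 7 t) and CD as C + s(D − C) = (-5 + 9 s, 1 + -3 s). Solve the linear system for (t, s). Determinant = 69 ≠ 0, so a unique intersection of the containing lines exists. Solution: t = 9/23, s = 2/23 — both in [0, 1], so the segments cross. Intersection point: (-97/23, 17/23).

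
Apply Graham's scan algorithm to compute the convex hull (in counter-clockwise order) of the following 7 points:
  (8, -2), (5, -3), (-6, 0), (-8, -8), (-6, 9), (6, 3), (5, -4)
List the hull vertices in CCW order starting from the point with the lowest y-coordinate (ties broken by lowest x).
Hull (CCW) = [(-8, -8), (5, -4), (8, -2), (6, 3), (-6, 9)]

Graham scan procedure:
  1. Find the pivot p₀ = point with lowest y (tie → lowest x): (-8, -8).
  2. Sort the remaining points by polar angle around p₀.
  3. Walk through sorted points, maintaining a stack; pop the top while the last three entries make a non-left turn (cross product ≤ 0).
  4. Final stack is the convex hull in CCW order: (-8, -8), (5, -4), (8, -2), (6, 3), (-6, 9).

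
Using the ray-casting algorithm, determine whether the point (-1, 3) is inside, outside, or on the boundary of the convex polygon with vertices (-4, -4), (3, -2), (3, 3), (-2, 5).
The point (-1, 3) lies strictly inside the polygon

Cast a horizontal ray to the right from the query point and count how many polygon edges it crosses (each edge strictly once or zero times, handled with the usual half-open convention). 
Parity of crossings → odd ⇒ inside.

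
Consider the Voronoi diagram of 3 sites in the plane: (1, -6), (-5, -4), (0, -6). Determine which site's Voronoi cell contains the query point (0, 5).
Nearest site = (-5, -4)

The Voronoi cell of site s contains exactly those query points closer to s than to any other site. Compute squared distances from q = (0, 5) to each site:
  (-5 − 0)² + (-4 − 5)² = 106
  (0 − 0)² + (-6 − 5)² = 121
  (1 − 0)² + (-6 − 5)² = 122
Minimum is attained by (-5, -4), so q lies in its Voronoi cell.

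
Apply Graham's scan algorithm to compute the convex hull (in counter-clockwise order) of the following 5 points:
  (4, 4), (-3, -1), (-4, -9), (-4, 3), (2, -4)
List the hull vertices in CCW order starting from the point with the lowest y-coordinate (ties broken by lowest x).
Hull (CCW) = [(-4, -9), (2, -4), (4, 4), (-4, 3)]

Graham scan procedure:
  1. Find the pivot p₀ = point with lowest y (tie → lowest x): (-4, -9).
  2. Sort the remaining points by polar angle around p₀.
  3. Walk through sorted points, maintaining a stack; pop the top while the last three entries make a non-left turn (cross product ≤ 0).
  4. Final stack is the convex hull in CCW order: (-4, -9), (2, -4), (4, 4), (-4, 3).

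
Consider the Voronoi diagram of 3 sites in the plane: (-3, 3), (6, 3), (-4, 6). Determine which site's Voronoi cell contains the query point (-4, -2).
Nearest site = (-3, 3)

The Voronoi cell of site s contains exactly those query points closer to s than to any other site. Compute squared distances from q = (-4, -2) to each site:
  (-3 − -4)² + (3 − -2)² = 26
  (-4 − -4)² + (6 − -2)² = 64
  (6 − -4)² + (3 − -2)² = 125
Minimum is attained by (-3, 3), so q lies in its Voronoi cell.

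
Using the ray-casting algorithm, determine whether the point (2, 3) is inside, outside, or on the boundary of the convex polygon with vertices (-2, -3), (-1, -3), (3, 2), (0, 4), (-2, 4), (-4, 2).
The point (2, 3) lies strictly outside the polygon

Cast a horizontal ray to the right from the query point and count how many polygon edges it crosses (each edge strictly once or zero times, handled with the usual half-open convention). 
Parity of crossings → even ⇒ outside.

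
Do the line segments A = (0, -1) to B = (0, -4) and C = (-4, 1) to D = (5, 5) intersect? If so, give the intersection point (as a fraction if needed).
No (intersection of containing lines falls outside at least one segment)

Parametrize and solve: t = -34/27, s = 4/9. At least one of these is outside [0, 1], so the segments do not intersect.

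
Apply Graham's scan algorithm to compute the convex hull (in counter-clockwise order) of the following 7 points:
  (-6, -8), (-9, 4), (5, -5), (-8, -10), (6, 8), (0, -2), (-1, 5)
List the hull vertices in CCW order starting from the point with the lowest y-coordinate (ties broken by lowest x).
Hull (CCW) = [(-8, -10), (5, -5), (6, 8), (-9, 4)]

Graham scan procedure:
  1. Find the pivot p₀ = point with lowest y (tie → lowest x): (-8, -10).
  2. Sort the remaining points by polar angle around p₀.
  3. Walk through sorted points, maintaining a stack; pop the top while the last three entries make a non-left turn (cross product ≤ 0).
  4. Final stack is the convex hull in CCW order: (-8, -10), (5, -5), (6, 8), (-9, 4).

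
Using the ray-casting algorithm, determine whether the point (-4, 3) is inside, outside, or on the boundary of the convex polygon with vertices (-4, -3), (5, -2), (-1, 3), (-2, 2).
The point (-4, 3) lies strictly outside the polygon

Cast a horizontal ray to the right from the query point and count how many polygon edges it crosses (each edge strictly once or zero times, handled with the usual half-open convention). 
Parity of crossings → even ⇒ outside.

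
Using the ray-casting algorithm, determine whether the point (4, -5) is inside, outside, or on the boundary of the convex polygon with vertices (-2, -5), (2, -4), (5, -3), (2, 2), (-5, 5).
The point (4, -5) lies strictly outside the polygon

Cast a horizontal ray to the right from the query point and count how many polygon edges it crosses (each edge strictly once or zero times, handled with the usual half-open convention). 
Parity of crossings → even ⇒ outside.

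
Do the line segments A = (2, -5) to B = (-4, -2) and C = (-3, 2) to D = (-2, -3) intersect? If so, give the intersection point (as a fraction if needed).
Yes; intersection at (-2, -3) (t = 2/3 on AB, s = 1 on CD)

Parametrize AB as A + t(B − A) = (2 + -6 t, -5 + 3 t) and CD as C + s(D − C) = (-3 + 1 s, 2 + -5 s). Solve the linear system for (t, s). Determinant = -27 ≠ 0, so a unique intersection of the containing lines exists. Solution: t = 2/3, s = 1 — both in [0, 1], so the segments cross. Intersection point: (-2, -3).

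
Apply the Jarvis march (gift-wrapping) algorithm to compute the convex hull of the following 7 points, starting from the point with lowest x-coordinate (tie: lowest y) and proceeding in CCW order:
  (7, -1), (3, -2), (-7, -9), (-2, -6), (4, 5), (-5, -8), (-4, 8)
Hull (CCW) = [(-7, -9), (-5, -8), (7, -1), (4, 5), (-4, 8)]

Jarvis march: at each step, from the current hull vertex p, select the next vertex q as the point such that every other point lies strictly to the left of (or on) the directed line p → q. (Equivalently: for every other point r, the cross product (q − p) × (r − p) ≥ 0.)
Starting point (lowest x, tie lowest y): (-7, -9). Wrap until returning to start. Resulting hull: (-7, -9), (-5, -8), (7, -1), (4, 5), (-4, 8).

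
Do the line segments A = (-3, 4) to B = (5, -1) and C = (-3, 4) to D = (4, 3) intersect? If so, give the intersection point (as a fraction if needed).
Yes; intersection at (-3, 4) (t = 0 on AB, s = 0 on CD)

Parametrize AB as A + t(B − A) = (-3 + 8 t, 4 + -5 t) and CD as C + s(D − C) = (-3 + 7 s, 4 + -1 s). Solve the linear system for (t, s). Determinant = -27 ≠ 0, so a unique intersection of the containing lines exists. Solution: t = 0, s = 0 — both in [0, 1], so the segments cross. Intersection point: (-3, 4).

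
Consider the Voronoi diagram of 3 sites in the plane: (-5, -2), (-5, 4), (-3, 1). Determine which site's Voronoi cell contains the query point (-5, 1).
Nearest site = (-3, 1)

The Voronoi cell of site s contains exactly those query points closer to s than to any other site. Compute squared distances from q = (-5, 1) to each site:
  (-3 − -5)² + (1 − 1)² = 4
  (-5 − -5)² + (-2 − 1)² = 9
  (-5 − -5)² + (4 − 1)² = 9
Minimum is attained by (-3, 1), so q lies in its Voronoi cell.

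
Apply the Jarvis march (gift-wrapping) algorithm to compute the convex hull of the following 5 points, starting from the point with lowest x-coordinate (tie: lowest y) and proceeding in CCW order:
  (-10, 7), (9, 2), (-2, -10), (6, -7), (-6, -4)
Hull (CCW) = [(-10, 7), (-6, -4), (-2, -10), (6, -7), (9, 2)]

Jarvis march: at each step, from the current hull vertex p, select the next vertex q as the point such that every other point lies strictly to the left of (or on) the directed line p → q. (Equivalently: for every other point r, the cross product (q − p) × (r − p) ≥ 0.)
Starting point (lowest x, tie lowest y): (-10, 7). Wrap until returning to start. Resulting hull: (-10, 7), (-6, -4), (-2, -10), (6, -7), (9, 2).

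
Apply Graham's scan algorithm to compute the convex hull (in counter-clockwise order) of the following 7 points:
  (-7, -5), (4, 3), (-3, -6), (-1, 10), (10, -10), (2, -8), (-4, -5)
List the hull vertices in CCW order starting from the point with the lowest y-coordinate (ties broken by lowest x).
Hull (CCW) = [(10, -10), (4, 3), (-1, 10), (-7, -5), (2, -8)]

Graham scan procedure:
  1. Find the pivot p₀ = point with lowest y (tie → lowest x): (10, -10).
  2. Sort the remaining points by polar angle around p₀.
  3. Walk through sorted points, maintaining a stack; pop the top while the last three entries make a non-left turn (cross product ≤ 0).
  4. Final stack is the convex hull in CCW order: (10, -10), (4, 3), (-1, 10), (-7, -5), (2, -8).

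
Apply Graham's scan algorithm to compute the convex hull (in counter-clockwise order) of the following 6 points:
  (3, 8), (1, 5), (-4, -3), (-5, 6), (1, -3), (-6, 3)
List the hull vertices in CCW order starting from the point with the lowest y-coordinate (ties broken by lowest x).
Hull (CCW) = [(-4, -3), (1, -3), (3, 8), (-5, 6), (-6, 3)]

Graham scan procedure:
  1. Find the pivot p₀ = point with lowest y (tie → lowest x): (-4, -3).
  2. Sort the remaining points by polar angle around p₀.
  3. Walk through sorted points, maintaining a stack; pop the top while the last three entries make a non-left turn (cross product ≤ 0).
  4. Final stack is the convex hull in CCW order: (-4, -3), (1, -3), (3, 8), (-5, 6), (-6, 3).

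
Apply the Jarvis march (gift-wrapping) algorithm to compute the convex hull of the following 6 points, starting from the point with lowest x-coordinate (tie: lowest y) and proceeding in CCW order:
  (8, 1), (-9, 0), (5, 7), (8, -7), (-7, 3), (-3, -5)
Hull (CCW) = [(-9, 0), (-3, -5), (8, -7), (8, 1), (5, 7), (-7, 3)]

Jarvis march: at each step, from the current hull vertex p, select the next vertex q as the point such that every other point lies strictly to the left of (or on) the directed line p → q. (Equivalently: for every other point r, the cross product (q − p) × (r − p) ≥ 0.)
Starting point (lowest x, tie lowest y): (-9, 0). Wrap until returning to start. Resulting hull: (-9, 0), (-3, -5), (8, -7), (8, 1), (5, 7), (-7, 3).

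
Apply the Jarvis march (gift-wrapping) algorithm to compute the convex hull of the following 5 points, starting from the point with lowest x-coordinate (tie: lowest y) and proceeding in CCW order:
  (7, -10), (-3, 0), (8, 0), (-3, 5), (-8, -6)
Hull (CCW) = [(-8, -6), (7, -10), (8, 0), (-3, 5)]

Jarvis march: at each step, from the current hull vertex p, select the next vertex q as the point such that every other point lies strictly to the left of (or on) the directed line p → q. (Equivalently: for every other point r, the cross product (q − p) × (r − p) ≥ 0.)
Starting point (lowest x, tie lowest y): (-8, -6). Wrap until returning to start. Resulting hull: (-8, -6), (7, -10), (8, 0), (-3, 5).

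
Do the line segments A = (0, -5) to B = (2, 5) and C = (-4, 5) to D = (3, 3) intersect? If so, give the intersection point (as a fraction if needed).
Yes; intersection at (62/37, 125/37) (t = 31/37 on AB, s = 30/37 on CD)

Parametrize AB as A + t(B − A) = (0 + 2 t, -5 + 10 t) and CD as C + s(D − C) = (-4 + 7 s, 5 + -2 s). Solve the linear system for (t, s). Determinant = 74 ≠ 0, so a unique intersection of the containing lines exists. Solution: t = 31/37, s = 30/37 — both in [0, 1], so the segments cross. Intersection point: (62/37, 125/37).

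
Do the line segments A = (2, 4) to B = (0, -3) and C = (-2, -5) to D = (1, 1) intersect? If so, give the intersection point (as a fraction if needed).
No (intersection of containing lines falls outside at least one segment)

Parametrize and solve: t = 1/3, s = 10/9. At least one of these is outside [0, 1], so the segments do not intersect.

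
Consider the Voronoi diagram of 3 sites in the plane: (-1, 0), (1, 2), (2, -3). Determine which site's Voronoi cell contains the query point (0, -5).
Nearest site = (2, -3)

The Voronoi cell of site s contains exactly those query points closer to s than to any other site. Compute squared distances from q = (0, -5) to each site:
  (2 − 0)² + (-3 − -5)² = 8
  (-1 − 0)² + (0 − -5)² = 26
  (1 − 0)² + (2 − -5)² = 50
Minimum is attained by (2, -3), so q lies in its Voronoi cell.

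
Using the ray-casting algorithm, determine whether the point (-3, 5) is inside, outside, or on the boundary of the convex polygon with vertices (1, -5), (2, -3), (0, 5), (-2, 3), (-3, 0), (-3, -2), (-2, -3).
The point (-3, 5) lies strictly outside the polygon

Cast a horizontal ray to the right from the query point and count how many polygon edges it crosses (each edge strictly once or zero times, handled with the usual half-open convention). 
Parity of crossings → even ⇒ outside.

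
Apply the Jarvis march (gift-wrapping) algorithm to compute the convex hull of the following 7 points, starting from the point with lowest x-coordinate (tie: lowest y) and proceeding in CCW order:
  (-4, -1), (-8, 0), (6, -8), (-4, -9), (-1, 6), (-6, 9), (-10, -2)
Hull (CCW) = [(-10, -2), (-4, -9), (6, -8), (-1, 6), (-6, 9)]

Jarvis march: at each step, from the current hull vertex p, select the next vertex q as the point such that every other point lies strictly to the left of (or on) the directed line p → q. (Equivalently: for every other point r, the cross product (q − p) × (r − p) ≥ 0.)
Starting point (lowest x, tie lowest y): (-10, -2). Wrap until returning to start. Resulting hull: (-10, -2), (-4, -9), (6, -8), (-1, 6), (-6, 9).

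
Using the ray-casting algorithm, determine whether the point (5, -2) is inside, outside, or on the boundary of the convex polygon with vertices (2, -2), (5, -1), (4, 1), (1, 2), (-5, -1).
The point (5, -2) lies strictly outside the polygon

Cast a horizontal ray to the right from the query point and count how many polygon edges it crosses (each edge strictly once or zero times, handled with the usual half-open convention). 
Parity of crossings → even ⇒ outside.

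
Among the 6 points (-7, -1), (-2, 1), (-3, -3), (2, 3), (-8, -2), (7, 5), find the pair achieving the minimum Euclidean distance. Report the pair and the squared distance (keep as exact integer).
Pair = ((-7, -1), (-8, -2)); squared distance = 2

Compute all C(6, 2) = 15 pairwise squared distances (x_i − x_j)² + (y_i − y_j)². The minimum is 2, attained by the pair ((-7, -1), (-8, -2)).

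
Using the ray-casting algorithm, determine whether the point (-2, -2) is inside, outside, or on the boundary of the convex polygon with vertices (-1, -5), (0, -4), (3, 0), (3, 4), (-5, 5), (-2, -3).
The point (-2, -2) lies strictly inside the polygon

Cast a horizontal ray to the right from the query point and count how many polygon edges it crosses (each edge strictly once or zero times, handled with the usual half-open convention). 
Parity of crossings → odd ⇒ inside.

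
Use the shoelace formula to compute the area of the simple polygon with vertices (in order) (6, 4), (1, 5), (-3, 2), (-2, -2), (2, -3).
Area = 89/2

Shoelace formula: Area = (1/2) |Σ_i (x_i · y_{i+1} − x_{i+1} · y_i)| (indices mod n). Compute each cross term:
  (6)(5) − (1)(4) = 26
  (1)(2) − (-3)(5) = 17
  (-3)(-2) − (-2)(2) = 10
  (-2)(-3) − (2)(-2) = 10
  (2)(4) − (6)(-3) = 26
Sum = 89, so (signed) Area = 89/2 = 89/2, |Area| = 89/2.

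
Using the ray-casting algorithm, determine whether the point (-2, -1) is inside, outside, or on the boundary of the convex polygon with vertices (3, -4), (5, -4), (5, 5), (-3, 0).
The point (-2, -1) lies strictly outside the polygon

Cast a horizontal ray to the right from the query point and count how many polygon edges it crosses (each edge strictly once or zero times, handled with the usual half-open convention). 
Parity of crossings → even ⇒ outside.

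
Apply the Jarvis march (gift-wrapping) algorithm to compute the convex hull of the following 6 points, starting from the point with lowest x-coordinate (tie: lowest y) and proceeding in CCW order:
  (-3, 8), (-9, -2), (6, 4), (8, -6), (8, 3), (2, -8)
Hull (CCW) = [(-9, -2), (2, -8), (8, -6), (8, 3), (6, 4), (-3, 8)]

Jarvis march: at each step, from the current hull vertex p, select the next vertex q as the point such that every other point lies strictly to the left of (or on) the directed line p → q. (Equivalently: for every other point r, the cross product (q − p) × (r − p) ≥ 0.)
Starting point (lowest x, tie lowest y): (-9, -2). Wrap until returning to start. Resulting hull: (-9, -2), (2, -8), (8, -6), (8, 3), (6, 4), (-3, 8).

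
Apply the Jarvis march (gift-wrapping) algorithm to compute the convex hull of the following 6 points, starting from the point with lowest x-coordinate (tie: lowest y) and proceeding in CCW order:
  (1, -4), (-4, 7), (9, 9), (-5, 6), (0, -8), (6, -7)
Hull (CCW) = [(-5, 6), (0, -8), (6, -7), (9, 9), (-4, 7)]

Jarvis march: at each step, from the current hull vertex p, select the next vertex q as the point such that every other point lies strictly to the left of (or on) the directed line p → q. (Equivalently: for every other point r, the cross product (q − p) × (r − p) ≥ 0.)
Starting point (lowest x, tie lowest y): (-5, 6). Wrap until returning to start. Resulting hull: (-5, 6), (0, -8), (6, -7), (9, 9), (-4, 7).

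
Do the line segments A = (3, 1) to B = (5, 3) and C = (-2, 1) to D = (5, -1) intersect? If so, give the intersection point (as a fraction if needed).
No (intersection of containing lines falls outside at least one segment)

Parametrize and solve: t = -5/9, s = 5/9. At least one of these is outside [0, 1], so the segments do not intersect.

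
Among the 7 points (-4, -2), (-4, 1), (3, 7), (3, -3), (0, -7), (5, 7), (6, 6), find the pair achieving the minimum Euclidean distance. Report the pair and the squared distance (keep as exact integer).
Pair = ((5, 7), (6, 6)); squared distance = 2

Compute all C(7, 2) = 21 pairwise squared distances (x_i − x_j)² + (y_i − y_j)². The minimum is 2, attained by the pair ((5, 7), (6, 6)).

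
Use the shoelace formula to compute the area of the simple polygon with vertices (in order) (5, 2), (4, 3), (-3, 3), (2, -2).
Area = 21

Shoelace formula: Area = (1/2) |Σ_i (x_i · y_{i+1} − x_{i+1} · y_i)| (indices mod n). Compute each cross term:
  (5)(3) − (4)(2) = 7
  (4)(3) − (-3)(3) = 21
  (-3)(-2) − (2)(3) = 0
  (2)(2) − (5)(-2) = 14
Sum = 42, so (signed) Area = 42/2 = 21, |Area| = 21.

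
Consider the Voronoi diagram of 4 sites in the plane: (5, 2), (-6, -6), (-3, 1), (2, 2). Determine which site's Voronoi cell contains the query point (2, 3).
Nearest site = (2, 2)

The Voronoi cell of site s contains exactly those query points closer to s than to any other site. Compute squared distances from q = (2, 3) to each site:
  (2 − 2)² + (2 − 3)² = 1
  (5 − 2)² + (2 − 3)² = 10
  (-3 − 2)² + (1 − 3)² = 29
  (-6 − 2)² + (-6 − 3)² = 145
Minimum is attained by (2, 2), so q lies in its Voronoi cell.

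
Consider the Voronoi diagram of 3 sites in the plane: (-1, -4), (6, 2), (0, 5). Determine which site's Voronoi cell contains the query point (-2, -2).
Nearest site = (-1, -4)

The Voronoi cell of site s contains exactly those query points closer to s than to any other site. Compute squared distances from q = (-2, -2) to each site:
  (-1 − -2)² + (-4 − -2)² = 5
  (0 − -2)² + (5 − -2)² = 53
  (6 − -2)² + (2 − -2)² = 80
Minimum is attained by (-1, -4), so q lies in its Voronoi cell.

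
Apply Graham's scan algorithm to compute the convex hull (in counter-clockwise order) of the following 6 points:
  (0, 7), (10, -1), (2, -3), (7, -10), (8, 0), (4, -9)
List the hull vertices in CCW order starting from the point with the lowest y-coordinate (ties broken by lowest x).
Hull (CCW) = [(7, -10), (10, -1), (0, 7), (2, -3), (4, -9)]

Graham scan procedure:
  1. Find the pivot p₀ = point with lowest y (tie → lowest x): (7, -10).
  2. Sort the remaining points by polar angle around p₀.
  3. Walk through sorted points, maintaining a stack; pop the top while the last three entries make a non-left turn (cross product ≤ 0).
  4. Final stack is the convex hull in CCW order: (7, -10), (10, -1), (0, 7), (2, -3), (4, -9).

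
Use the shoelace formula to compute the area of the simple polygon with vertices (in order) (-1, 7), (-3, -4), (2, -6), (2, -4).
Area = 65/2

Shoelace formula: Area = (1/2) |Σ_i (x_i · y_{i+1} − x_{i+1} · y_i)| (indices mod n). Compute each cross term:
  (-1)(-4) − (-3)(7) = 25
  (-3)(-6) − (2)(-4) = 26
  (2)(-4) − (2)(-6) = 4
  (2)(7) − (-1)(-4) = 10
Sum = 65, so (signed) Area = 65/2 = 65/2, |Area| = 65/2.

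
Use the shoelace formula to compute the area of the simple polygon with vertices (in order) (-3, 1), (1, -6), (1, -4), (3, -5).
Area = 7

Shoelace formula: Area = (1/2) |Σ_i (x_i · y_{i+1} − x_{i+1} · y_i)| (indices mod n). Compute each cross term:
  (-3)(-6) − (1)(1) = 17
  (1)(-4) − (1)(-6) = 2
  (1)(-5) − (3)(-4) = 7
  (3)(1) − (-3)(-5) = -12
Sum = 14, so (signed) Area = 14/2 = 7, |Area| = 7.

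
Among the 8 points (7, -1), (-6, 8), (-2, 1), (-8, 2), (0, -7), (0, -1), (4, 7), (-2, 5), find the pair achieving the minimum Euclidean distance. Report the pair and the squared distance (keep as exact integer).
Pair = ((-2, 1), (0, -1)); squared distance = 8

Compute all C(8, 2) = 28 pairwise squared distances (x_i − x_j)² + (y_i − y_j)². The minimum is 8, attained by the pair ((-2, 1), (0, -1)).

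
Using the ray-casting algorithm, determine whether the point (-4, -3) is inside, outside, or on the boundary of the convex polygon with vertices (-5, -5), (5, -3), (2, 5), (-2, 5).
The point (-4, -3) lies strictly inside the polygon

Cast a horizontal ray to the right from the query point and count how many polygon edges it crosses (each edge strictly once or zero times, handled with the usual half-open convention). 
Parity of crossings → odd ⇒ inside.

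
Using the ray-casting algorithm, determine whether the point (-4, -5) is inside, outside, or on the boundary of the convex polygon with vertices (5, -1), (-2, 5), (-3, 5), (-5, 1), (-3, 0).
The point (-4, -5) lies strictly outside the polygon

Cast a horizontal ray to the right from the query point and count how many polygon edges it crosses (each edge strictly once or zero times, handled with the usual half-open convention). 
Parity of crossings → even ⇒ outside.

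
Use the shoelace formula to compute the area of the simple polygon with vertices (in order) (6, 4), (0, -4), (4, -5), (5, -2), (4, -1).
Area = 17

Shoelace formula: Area = (1/2) |Σ_i (x_i · y_{i+1} − x_{i+1} · y_i)| (indices mod n). Compute each cross term:
  (6)(-4) − (0)(4) = -24
  (0)(-5) − (4)(-4) = 16
  (4)(-2) − (5)(-5) = 17
  (5)(-1) − (4)(-2) = 3
  (4)(4) − (6)(-1) = 22
Sum = 34, so (signed) Area = 34/2 = 17, |Area| = 17.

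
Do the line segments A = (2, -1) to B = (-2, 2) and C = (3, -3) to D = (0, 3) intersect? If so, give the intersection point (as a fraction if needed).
Yes; intersection at (2, -1) (t = 0 on AB, s = 1/3 on CD)

Parametrize AB as A + t(B − A) = (2 + -4 t, -1 + 3 t) and CD as C + s(D − C) = (3 + -3 s, -3 + 6 s). Solve the linear system for (t, s). Determinant = 15 ≠ 0, so a unique intersection of the containing lines exists. Solution: t = 0, s = 1/3 — both in [0, 1], so the segments cross. Intersection point: (2, -1).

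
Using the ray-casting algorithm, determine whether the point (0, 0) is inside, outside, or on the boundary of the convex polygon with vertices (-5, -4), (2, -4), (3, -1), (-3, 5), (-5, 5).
The point (0, 0) lies strictly inside the polygon

Cast a horizontal ray to the right from the query point and count how many polygon edges it crosses (each edge strictly once or zero times, handled with the usual half-open convention). 
Parity of crossings → odd ⇒ inside.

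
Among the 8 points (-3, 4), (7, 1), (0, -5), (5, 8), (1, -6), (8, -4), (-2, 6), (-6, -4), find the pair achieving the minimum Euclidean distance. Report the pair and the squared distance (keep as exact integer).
Pair = ((0, -5), (1, -6)); squared distance = 2

Compute all C(8, 2) = 28 pairwise squared distances (x_i − x_j)² + (y_i − y_j)². The minimum is 2, attained by the pair ((0, -5), (1, -6)).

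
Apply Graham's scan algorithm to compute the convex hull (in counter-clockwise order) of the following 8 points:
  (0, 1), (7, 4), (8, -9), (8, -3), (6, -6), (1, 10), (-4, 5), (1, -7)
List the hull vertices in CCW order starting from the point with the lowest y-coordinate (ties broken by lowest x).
Hull (CCW) = [(8, -9), (8, -3), (7, 4), (1, 10), (-4, 5), (1, -7)]

Graham scan procedure:
  1. Find the pivot p₀ = point with lowest y (tie → lowest x): (8, -9).
  2. Sort the remaining points by polar angle around p₀.
  3. Walk through sorted points, maintaining a stack; pop the top while the last three entries make a non-left turn (cross product ≤ 0).
  4. Final stack is the convex hull in CCW order: (8, -9), (8, -3), (7, 4), (1, 10), (-4, 5), (1, -7).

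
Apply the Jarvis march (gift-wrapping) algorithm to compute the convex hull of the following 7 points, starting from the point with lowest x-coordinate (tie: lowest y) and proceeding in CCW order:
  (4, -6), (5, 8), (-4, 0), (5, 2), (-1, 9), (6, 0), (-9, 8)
Hull (CCW) = [(-9, 8), (-4, 0), (4, -6), (6, 0), (5, 8), (-1, 9)]

Jarvis march: at each step, from the current hull vertex p, select the next vertex q as the point such that every other point lies strictly to the left of (or on) the directed line p → q. (Equivalently: for every other point r, the cross product (q − p) × (r − p) ≥ 0.)
Starting point (lowest x, tie lowest y): (-9, 8). Wrap until returning to start. Resulting hull: (-9, 8), (-4, 0), (4, -6), (6, 0), (5, 8), (-1, 9).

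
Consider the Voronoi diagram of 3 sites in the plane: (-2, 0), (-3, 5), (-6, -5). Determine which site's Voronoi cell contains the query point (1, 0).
Nearest site = (-2, 0)

The Voronoi cell of site s contains exactly those query points closer to s than to any other site. Compute squared distances from q = (1, 0) to each site:
  (-2 − 1)² + (0 − 0)² = 9
  (-3 − 1)² + (5 − 0)² = 41
  (-6 − 1)² + (-5 − 0)² = 74
Minimum is attained by (-2, 0), so q lies in its Voronoi cell.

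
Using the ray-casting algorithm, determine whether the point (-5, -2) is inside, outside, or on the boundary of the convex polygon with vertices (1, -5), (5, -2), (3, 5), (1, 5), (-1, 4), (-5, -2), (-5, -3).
The point (-5, -2) lies on the polygon boundary

Boundary check: the query satisfies the collinearity and bounding-box conditions for some polygon edge, so it lies exactly on the boundary.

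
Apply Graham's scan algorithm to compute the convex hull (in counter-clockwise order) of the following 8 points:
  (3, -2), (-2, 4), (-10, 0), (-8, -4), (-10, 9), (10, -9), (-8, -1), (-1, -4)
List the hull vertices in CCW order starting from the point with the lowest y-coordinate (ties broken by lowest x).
Hull (CCW) = [(10, -9), (-2, 4), (-10, 9), (-10, 0), (-8, -4)]

Graham scan procedure:
  1. Find the pivot p₀ = point with lowest y (tie → lowest x): (10, -9).
  2. Sort the remaining points by polar angle around p₀.
  3. Walk through sorted points, maintaining a stack; pop the top while the last three entries make a non-left turn (cross product ≤ 0).
  4. Final stack is the convex hull in CCW order: (10, -9), (-2, 4), (-10, 9), (-10, 0), (-8, -4).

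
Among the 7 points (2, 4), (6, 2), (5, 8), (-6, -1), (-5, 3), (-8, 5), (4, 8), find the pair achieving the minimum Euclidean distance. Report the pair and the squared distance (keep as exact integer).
Pair = ((5, 8), (4, 8)); squared distance = 1

Compute all C(7, 2) = 21 pairwise squared distances (x_i − x_j)² + (y_i − y_j)². The minimum is 1, attained by the pair ((5, 8), (4, 8)).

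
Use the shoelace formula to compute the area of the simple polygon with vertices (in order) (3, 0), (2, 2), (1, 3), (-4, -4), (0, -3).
Area = 39/2

Shoelace formula: Area = (1/2) |Σ_i (x_i · y_{i+1} − x_{i+1} · y_i)| (indices mod n). Compute each cross term:
  (3)(2) − (2)(0) = 6
  (2)(3) − (1)(2) = 4
  (1)(-4) − (-4)(3) = 8
  (-4)(-3) − (0)(-4) = 12
  (0)(0) − (3)(-3) = 9
Sum = 39, so (signed) Area = 39/2 = 39/2, |Area| = 39/2.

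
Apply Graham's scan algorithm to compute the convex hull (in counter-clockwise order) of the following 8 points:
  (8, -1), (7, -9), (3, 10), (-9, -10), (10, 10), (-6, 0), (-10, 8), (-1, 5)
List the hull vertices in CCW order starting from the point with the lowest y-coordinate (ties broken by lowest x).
Hull (CCW) = [(-9, -10), (7, -9), (10, 10), (3, 10), (-10, 8)]

Graham scan procedure:
  1. Find the pivot p₀ = point with lowest y (tie → lowest x): (-9, -10).
  2. Sort the remaining points by polar angle around p₀.
  3. Walk through sorted points, maintaining a stack; pop the top while the last three entries make a non-left turn (cross product ≤ 0).
  4. Final stack is the convex hull in CCW order: (-9, -10), (7, -9), (10, 10), (3, 10), (-10, 8).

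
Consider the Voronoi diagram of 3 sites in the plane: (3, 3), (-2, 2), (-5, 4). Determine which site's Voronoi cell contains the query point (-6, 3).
Nearest site = (-5, 4)

The Voronoi cell of site s contains exactly those query points closer to s than to any other site. Compute squared distances from q = (-6, 3) to each site:
  (-5 − -6)² + (4 − 3)² = 2
  (-2 − -6)² + (2 − 3)² = 17
  (3 − -6)² + (3 − 3)² = 81
Minimum is attained by (-5, 4), so q lies in its Voronoi cell.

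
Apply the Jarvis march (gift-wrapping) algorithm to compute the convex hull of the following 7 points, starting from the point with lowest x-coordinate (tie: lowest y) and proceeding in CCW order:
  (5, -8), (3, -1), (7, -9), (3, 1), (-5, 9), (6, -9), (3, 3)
Hull (CCW) = [(-5, 9), (5, -8), (6, -9), (7, -9), (3, 3)]

Jarvis march: at each step, from the current hull vertex p, select the next vertex q as the point such that every other point lies strictly to the left of (or on) the directed line p → q. (Equivalently: for every other point r, the cross product (q − p) × (r − p) ≥ 0.)
Starting point (lowest x, tie lowest y): (-5, 9). Wrap until returning to start. Resulting hull: (-5, 9), (5, -8), (6, -9), (7, -9), (3, 3).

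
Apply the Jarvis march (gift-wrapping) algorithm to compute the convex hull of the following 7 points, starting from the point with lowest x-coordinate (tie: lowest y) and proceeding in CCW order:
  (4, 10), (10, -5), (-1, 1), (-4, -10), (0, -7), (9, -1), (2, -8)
Hull (CCW) = [(-4, -10), (2, -8), (10, -5), (9, -1), (4, 10), (-1, 1)]

Jarvis march: at each step, from the current hull vertex p, select the next vertex q as the point such that every other point lies strictly to the left of (or on) the directed line p → q. (Equivalently: for every other point r, the cross product (q − p) × (r − p) ≥ 0.)
Starting point (lowest x, tie lowest y): (-4, -10). Wrap until returning to start. Resulting hull: (-4, -10), (2, -8), (10, -5), (9, -1), (4, 10), (-1, 1).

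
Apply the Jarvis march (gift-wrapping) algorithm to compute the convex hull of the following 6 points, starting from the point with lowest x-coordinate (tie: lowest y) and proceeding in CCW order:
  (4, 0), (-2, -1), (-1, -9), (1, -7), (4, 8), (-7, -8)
Hull (CCW) = [(-7, -8), (-1, -9), (1, -7), (4, 0), (4, 8)]

Jarvis march: at each step, from the current hull vertex p, select the next vertex q as the point such that every other point lies strictly to the left of (or on) the directed line p → q. (Equivalently: for every other point r, the cross product (q − p) × (r − p) ≥ 0.)
Starting point (lowest x, tie lowest y): (-7, -8). Wrap until returning to start. Resulting hull: (-7, -8), (-1, -9), (1, -7), (4, 0), (4, 8).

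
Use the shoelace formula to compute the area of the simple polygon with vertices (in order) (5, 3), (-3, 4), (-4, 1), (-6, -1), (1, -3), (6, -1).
Area = 111/2

Shoelace formula: Area = (1/2) |Σ_i (x_i · y_{i+1} − x_{i+1} · y_i)| (indices mod n). Compute each cross term:
  (5)(4) − (-3)(3) = 29
  (-3)(1) − (-4)(4) = 13
  (-4)(-1) − (-6)(1) = 10
  (-6)(-3) − (1)(-1) = 19
  (1)(-1) − (6)(-3) = 17
  (6)(3) − (5)(-1) = 23
Sum = 111, so (signed) Area = 111/2 = 111/2, |Area| = 111/2.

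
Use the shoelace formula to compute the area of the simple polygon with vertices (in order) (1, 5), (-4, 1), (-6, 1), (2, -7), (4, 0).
Area = 111/2

Shoelace formula: Area = (1/2) |Σ_i (x_i · y_{i+1} − x_{i+1} · y_i)| (indices mod n). Compute each cross term:
  (1)(1) − (-4)(5) = 21
  (-4)(1) − (-6)(1) = 2
  (-6)(-7) − (2)(1) = 40
  (2)(0) − (4)(-7) = 28
  (4)(5) − (1)(0) = 20
Sum = 111, so (signed) Area = 111/2 = 111/2, |Area| = 111/2.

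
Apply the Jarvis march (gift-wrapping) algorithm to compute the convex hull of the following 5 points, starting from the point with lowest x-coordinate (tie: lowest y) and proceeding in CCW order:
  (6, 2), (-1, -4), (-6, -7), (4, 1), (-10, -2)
Hull (CCW) = [(-10, -2), (-6, -7), (-1, -4), (6, 2)]

Jarvis march: at each step, from the current hull vertex p, select the next vertex q as the point such that every other point lies strictly to the left of (or on) the directed line p → q. (Equivalently: for every other point r, the cross product (q − p) × (r − p) ≥ 0.)
Starting point (lowest x, tie lowest y): (-10, -2). Wrap until returning to start. Resulting hull: (-10, -2), (-6, -7), (-1, -4), (6, 2).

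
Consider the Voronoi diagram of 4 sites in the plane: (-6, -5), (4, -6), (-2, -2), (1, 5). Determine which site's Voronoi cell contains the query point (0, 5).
Nearest site = (1, 5)

The Voronoi cell of site s contains exactly those query points closer to s than to any other site. Compute squared distances from q = (0, 5) to each site:
  (1 − 0)² + (5 − 5)² = 1
  (-2 − 0)² + (-2 − 5)² = 53
  (-6 − 0)² + (-5 − 5)² = 136
  (4 − 0)² + (-6 − 5)² = 137
Minimum is attained by (1, 5), so q lies in its Voronoi cell.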